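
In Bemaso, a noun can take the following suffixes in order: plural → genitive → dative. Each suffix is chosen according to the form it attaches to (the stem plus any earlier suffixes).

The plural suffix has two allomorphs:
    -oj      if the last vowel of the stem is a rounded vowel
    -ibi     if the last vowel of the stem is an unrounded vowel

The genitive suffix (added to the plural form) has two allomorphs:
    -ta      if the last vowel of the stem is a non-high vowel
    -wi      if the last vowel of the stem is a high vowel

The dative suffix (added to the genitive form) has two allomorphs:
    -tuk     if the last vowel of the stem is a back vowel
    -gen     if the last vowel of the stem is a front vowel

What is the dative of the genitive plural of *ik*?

ikibiwigen

The last vowel of *ik* is /i/, which is an unrounded vowel, so the plural suffix is -ibi, giving *ikibi*.
The last vowel of the plural form *ikibi* is /i/, which is a high vowel, so the genitive suffix is -wi, giving *ikibiwi*.
The genitive form *ikibiwi* — last vowel /i/ (a front vowel) → -gen → *ikibiwigen*.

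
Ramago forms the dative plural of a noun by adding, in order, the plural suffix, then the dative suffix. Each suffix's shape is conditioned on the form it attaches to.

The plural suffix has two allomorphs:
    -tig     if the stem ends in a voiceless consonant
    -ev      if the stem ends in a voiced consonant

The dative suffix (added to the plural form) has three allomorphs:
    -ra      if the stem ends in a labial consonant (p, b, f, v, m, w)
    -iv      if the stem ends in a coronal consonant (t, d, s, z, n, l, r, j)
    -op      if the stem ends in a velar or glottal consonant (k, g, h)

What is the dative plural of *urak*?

*urak*: final consonant = /k/, voiceless → -tig → *uraktig*.
Since the final consonant of the plural form *uraktig* is /g/ (velar/glottal), it takes -op, giving *uraktigop*.

uraktigop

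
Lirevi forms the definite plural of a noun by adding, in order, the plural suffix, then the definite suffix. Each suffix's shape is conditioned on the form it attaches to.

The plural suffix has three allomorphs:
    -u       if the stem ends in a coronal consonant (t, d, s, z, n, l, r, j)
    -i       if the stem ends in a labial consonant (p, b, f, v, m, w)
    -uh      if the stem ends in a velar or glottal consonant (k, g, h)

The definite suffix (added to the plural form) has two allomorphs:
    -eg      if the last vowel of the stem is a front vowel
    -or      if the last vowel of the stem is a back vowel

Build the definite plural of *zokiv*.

*zokiv*: final consonant = /v/, labial → -i → *zokivi*.
The plural form *zokivi* — last vowel /i/ (a front vowel) → -eg → *zokivieg*.

zokivieg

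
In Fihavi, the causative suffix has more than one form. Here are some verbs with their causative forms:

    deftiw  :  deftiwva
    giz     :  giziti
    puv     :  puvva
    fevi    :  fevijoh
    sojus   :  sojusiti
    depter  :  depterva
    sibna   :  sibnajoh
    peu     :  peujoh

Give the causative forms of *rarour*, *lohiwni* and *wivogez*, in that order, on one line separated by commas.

rarourva, lohiwnijoh, wivogeziti

Looking at the final sound of each stem: -iti when the stem ends in a sibilant (*giz*, *sojus*); -va when the stem ends in a non-sibilant consonant (*deftiw*, *puv*, *depter*); -joh when the stem ends in a vowel (*fevi*, *sibna*, *peu*).
*rarour* — final sound /r/ (a non-sibilant consonant) → -va → *rarourva*.
Since the final sound of *lohiwni* is /i/ (a vowel), it takes -joh, giving *lohiwnijoh*.
The final sound of *wivogez* is /z/, which is a sibilant, so the suffix is -iti, giving *wivogeziti*.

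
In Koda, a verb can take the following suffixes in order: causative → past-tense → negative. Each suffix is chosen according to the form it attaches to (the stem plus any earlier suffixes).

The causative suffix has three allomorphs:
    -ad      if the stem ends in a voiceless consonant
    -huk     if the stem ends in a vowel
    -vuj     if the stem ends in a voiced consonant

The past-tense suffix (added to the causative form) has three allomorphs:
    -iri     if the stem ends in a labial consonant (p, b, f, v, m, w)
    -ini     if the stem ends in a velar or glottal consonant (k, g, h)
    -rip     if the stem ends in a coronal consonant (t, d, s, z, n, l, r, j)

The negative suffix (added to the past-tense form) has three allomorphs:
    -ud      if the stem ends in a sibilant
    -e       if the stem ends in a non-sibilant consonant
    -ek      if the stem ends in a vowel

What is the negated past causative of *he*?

Since the final sound of *he* is /e/ (a vowel), it takes -huk, giving *hehuk*.
Since the final consonant of the causative form *hehuk* is /k/ (velar/glottal), it takes -ini, giving *hehukini*.
The past-tense form *hehukini*: final sound = /i/, a vowel → -ek → *hehukiniek*.

hehukiniek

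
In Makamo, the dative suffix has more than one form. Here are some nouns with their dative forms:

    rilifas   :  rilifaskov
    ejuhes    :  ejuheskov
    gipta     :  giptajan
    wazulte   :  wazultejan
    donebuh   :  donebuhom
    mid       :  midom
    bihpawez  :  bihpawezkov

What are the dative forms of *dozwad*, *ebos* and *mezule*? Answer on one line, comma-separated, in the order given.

The suffix is conditioned by the final sound: -kov when the stem ends in a sibilant (*rilifas*, *ejuhes*, *bihpawez*); -om when the stem ends in a non-sibilant consonant (*donebuh*, *mid*); -jan when the stem ends in a vowel (*gipta*, *wazulte*).
*dozwad* — final sound /d/ (a non-sibilant consonant) → -om → *dozwadom*.
*ebos*: final sound = /s/, a sibilant → -kov → *eboskov*.
*mezule*: final sound = /e/, a vowel → -jan → *mezulejan*.

dozwadom, eboskov, mezulejan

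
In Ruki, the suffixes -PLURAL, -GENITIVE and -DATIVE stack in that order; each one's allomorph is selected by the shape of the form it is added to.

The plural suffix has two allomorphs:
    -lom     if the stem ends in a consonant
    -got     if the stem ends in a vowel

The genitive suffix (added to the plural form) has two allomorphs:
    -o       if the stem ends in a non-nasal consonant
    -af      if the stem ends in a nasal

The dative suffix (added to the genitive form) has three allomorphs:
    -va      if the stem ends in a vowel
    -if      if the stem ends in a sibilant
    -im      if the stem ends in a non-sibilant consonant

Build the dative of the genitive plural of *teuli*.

The final sound of *teuli* is /i/, which is a vowel, so the plural suffix is -got, giving *teuligot*.
Since the final consonant of the plural form *teuligot* is /t/ (non-nasal), it takes -o, giving *teuligoto*.
Since the final sound of the genitive form *teuligoto* is /o/ (a vowel), it takes -va, giving *teuligotova*.

teuligotova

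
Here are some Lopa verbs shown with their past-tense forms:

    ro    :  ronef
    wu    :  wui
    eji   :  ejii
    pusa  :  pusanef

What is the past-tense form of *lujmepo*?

lujmeponef

The suffix is conditioned by the last vowel: -i when the last vowel of the stem is a high vowel (*wu*, *eji*); -nef when the last vowel of the stem is a non-high vowel (*ro*, *pusa*).
*lujmepo*: last vowel = /o/, a non-high vowel → -nef → *lujmeponef*.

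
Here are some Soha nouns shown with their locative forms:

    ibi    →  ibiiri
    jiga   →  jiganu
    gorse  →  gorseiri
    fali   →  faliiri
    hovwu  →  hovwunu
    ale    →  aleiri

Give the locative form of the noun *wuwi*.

wuwiiri

The alternation tracks the last vowel of the stem — -iri when the last vowel of the stem is a front vowel (*ibi*, *gorse*, *fali*, *ale*); -nu when the last vowel of the stem is a back vowel (*jiga*, *hovwu*).
*wuwi*: last vowel = /i/, a front vowel → -iri → *wuwiiri*.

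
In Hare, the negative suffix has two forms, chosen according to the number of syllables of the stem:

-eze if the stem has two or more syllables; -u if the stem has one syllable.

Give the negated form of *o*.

ou

*o* (one syllable) → -u → *ou*.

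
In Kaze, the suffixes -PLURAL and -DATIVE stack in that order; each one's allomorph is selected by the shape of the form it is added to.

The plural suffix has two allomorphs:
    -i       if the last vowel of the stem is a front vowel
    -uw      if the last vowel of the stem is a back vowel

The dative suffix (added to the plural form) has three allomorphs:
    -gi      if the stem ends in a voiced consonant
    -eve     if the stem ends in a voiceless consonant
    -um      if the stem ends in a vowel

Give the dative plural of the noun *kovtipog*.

kovtipoguwgi

*kovtipog*: last vowel = /o/, a back vowel → -uw → *kovtipoguw*.
The final sound of the plural form *kovtipoguw* is /w/, which is a voiced consonant, so the dative suffix is -gi, giving *kovtipoguwgi*.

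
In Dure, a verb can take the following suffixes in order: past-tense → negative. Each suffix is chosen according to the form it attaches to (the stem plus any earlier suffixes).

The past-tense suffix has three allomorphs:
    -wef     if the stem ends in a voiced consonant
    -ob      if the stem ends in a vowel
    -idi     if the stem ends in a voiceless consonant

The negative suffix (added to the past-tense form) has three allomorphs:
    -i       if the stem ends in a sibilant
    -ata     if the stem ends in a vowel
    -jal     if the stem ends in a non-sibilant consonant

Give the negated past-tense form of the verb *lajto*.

lajtoobjal

*lajto*: final sound = /o/, a vowel → -ob → *lajtoob*.
The past-tense form *lajtoob* — final sound /b/ (a non-sibilant consonant) → -jal → *lajtoobjal*.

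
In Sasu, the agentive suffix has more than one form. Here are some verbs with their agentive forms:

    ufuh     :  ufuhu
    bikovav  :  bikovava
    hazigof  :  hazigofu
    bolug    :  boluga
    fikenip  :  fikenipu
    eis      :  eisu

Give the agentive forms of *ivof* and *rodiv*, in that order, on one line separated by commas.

Looking at the final consonant of each stem: -u when the stem ends in a voiceless consonant (*ufuh*, *hazigof*, *fikenip*, *eis*); -a when the stem ends in a voiced consonant (*bikovav*, *bolug*).
Since the final consonant of *ivof* is /f/ (voiceless), it takes -u, giving *ivofu*.
*rodiv* — final consonant /v/ (voiced) → -a → *rodiva*.

ivofu, rodiva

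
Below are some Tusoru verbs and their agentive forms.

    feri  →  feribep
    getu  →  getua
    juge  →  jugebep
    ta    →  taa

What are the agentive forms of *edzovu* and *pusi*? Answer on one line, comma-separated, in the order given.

The pattern is front/back vowel harmony: -bep when the last vowel of the stem is a front vowel (*feri*, *juge*); -a when the last vowel of the stem is a back vowel (*getu*, *ta*).
The last vowel of *edzovu* is /u/, which is a back vowel, so the suffix is -a, giving *edzovua*.
*pusi* — last vowel /i/ (a front vowel) → -bep → *pusibep*.

edzovua, pusibep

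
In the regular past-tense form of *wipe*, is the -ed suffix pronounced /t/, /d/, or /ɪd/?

/t/

The stem *wipe* ends in a voiceless consonant other than /t/.
The -ed suffix is realized as /ɪd/ after /t, d/; as /t/ after other voiceless consonants; and as /d/ after other voiced sounds.
So -ed on *wipe* is pronounced /t/.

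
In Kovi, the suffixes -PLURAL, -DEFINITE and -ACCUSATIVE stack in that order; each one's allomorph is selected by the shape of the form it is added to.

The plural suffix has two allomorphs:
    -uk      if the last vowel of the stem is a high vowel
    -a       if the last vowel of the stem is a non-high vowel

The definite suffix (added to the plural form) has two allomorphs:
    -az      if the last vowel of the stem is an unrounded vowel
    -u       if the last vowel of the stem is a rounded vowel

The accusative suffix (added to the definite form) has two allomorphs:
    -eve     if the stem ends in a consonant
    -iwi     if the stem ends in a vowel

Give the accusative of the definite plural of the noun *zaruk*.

zarukukuiwi

The last vowel of *zaruk* is /u/, which is a high vowel, so the plural suffix is -uk, giving *zarukuk*.
The plural form *zarukuk* — last vowel /u/ (a rounded vowel) → -u → *zarukuku*.
The definite form *zarukuku*: final sound = /u/, a vowel → -iwi → *zarukukuiwi*.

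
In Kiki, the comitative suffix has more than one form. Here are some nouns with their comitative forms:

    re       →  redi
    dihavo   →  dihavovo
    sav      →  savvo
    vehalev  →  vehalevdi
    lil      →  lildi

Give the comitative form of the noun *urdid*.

The alternation tracks the last vowel of the stem — -di when the last vowel of the stem is a front vowel (*re*, *vehalev*, *lil*); -vo when the last vowel of the stem is a back vowel (*dihavo*, *sav*).
The last vowel of *urdid* is /i/, which is a front vowel, so the suffix is -di, giving *urdiddi*.

urdiddi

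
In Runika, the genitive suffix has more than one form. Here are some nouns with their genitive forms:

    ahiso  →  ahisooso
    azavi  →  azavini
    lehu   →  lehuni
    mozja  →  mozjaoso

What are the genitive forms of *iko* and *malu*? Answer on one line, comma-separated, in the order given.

The pattern is height harmony: -ni when the last vowel of the stem is a high vowel (*azavi*, *lehu*); -oso when the last vowel of the stem is a non-high vowel (*ahiso*, *mozja*).
Since the last vowel of *iko* is /o/ (a non-high vowel), it takes -oso, giving *ikooso*.
*malu*: last vowel = /u/, a high vowel → -ni → *maluni*.

ikooso, maluni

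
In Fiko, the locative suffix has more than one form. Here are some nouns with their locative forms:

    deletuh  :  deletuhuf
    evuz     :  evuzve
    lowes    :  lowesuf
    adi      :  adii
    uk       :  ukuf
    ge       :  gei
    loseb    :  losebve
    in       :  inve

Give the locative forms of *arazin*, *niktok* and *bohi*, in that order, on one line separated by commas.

arazinve, niktokuf, bohii

The alternation tracks the final sound of the stem — -uf when the stem ends in a voiceless consonant (*deletuh*, *lowes*, *uk*); -ve when the stem ends in a voiced consonant (*evuz*, *loseb*, *in*); -i when the stem ends in a vowel (*adi*, *ge*).
*arazin*: final sound = /n/, a voiced consonant → -ve → *arazinve*.
Since the final sound of *niktok* is /k/ (a voiceless consonant), it takes -uf, giving *niktokuf*.
*bohi*: final sound = /i/, a vowel → -i → *bohii*.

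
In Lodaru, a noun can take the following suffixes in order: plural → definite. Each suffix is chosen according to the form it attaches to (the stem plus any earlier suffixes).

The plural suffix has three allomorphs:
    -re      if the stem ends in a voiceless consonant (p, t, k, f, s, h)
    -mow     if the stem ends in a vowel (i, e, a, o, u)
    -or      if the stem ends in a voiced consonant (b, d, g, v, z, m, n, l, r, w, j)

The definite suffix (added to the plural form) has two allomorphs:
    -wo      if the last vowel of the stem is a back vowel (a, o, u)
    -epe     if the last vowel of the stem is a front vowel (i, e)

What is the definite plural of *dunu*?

dunumowwo

*dunu*: final sound = /u/, a vowel → -mow → *dunumow*.
The last vowel of the plural form *dunumow* is /o/, which is a back vowel, so the definite suffix is -wo, giving *dunumowwo*.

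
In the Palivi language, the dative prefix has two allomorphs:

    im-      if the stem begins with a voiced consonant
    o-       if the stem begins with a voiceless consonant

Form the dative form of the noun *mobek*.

Since the first consonant of *mobek* is /m/ (voiced), it takes im-, giving *immobek*.

immobek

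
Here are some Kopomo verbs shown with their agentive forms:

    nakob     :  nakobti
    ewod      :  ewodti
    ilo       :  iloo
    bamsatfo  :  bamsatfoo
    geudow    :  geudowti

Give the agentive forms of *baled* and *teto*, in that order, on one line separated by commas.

baledti, tetoo

The pattern is consonant vs. vowel: -ti when the stem ends in a consonant (*nakob*, *ewod*, *geudow*); -o when the stem ends in a vowel (*ilo*, *bamsatfo*).
Since the final sound of *baled* is /d/ (a consonant), it takes -ti, giving *baledti*.
*teto* — final sound /o/ (a vowel) → -o → *tetoo*.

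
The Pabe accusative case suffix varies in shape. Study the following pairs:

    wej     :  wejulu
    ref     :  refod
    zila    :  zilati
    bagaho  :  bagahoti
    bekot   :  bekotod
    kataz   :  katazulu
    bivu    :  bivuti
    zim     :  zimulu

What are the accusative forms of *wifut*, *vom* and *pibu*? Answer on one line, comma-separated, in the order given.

wifutod, vomulu, pibuti

The suffix is conditioned by the final sound: -od when the stem ends in a voiceless consonant (*ref*, *bekot*); -ulu when the stem ends in a voiced consonant (*wej*, *kataz*, *zim*); -ti when the stem ends in a vowel (*zila*, *bagaho*, *bivu*).
*wifut*: final sound = /t/, a voiceless consonant → -od → *wifutod*.
*vom* — final sound /m/ (a voiced consonant) → -ulu → *vomulu*.
*pibu* — final sound /u/ (a vowel) → -ti → *pibuti*.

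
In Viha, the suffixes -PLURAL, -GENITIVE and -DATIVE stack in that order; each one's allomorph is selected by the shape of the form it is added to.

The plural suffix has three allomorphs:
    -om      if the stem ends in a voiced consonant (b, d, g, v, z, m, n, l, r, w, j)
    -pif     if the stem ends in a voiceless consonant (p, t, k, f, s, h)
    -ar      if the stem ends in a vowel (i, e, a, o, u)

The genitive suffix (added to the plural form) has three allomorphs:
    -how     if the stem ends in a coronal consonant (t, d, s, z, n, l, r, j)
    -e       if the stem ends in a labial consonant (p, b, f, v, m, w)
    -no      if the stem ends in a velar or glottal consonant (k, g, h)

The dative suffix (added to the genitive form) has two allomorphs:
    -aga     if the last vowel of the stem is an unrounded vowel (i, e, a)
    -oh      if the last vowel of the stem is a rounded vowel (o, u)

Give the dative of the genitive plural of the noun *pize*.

The final sound of *pize* is /e/, which is a vowel, so the plural suffix is -ar, giving *pizear*.
Since the final consonant of the plural form *pizear* is /r/ (coronal), it takes -how, giving *pizearhow*.
The last vowel of the genitive form *pizearhow* is /o/, which is a rounded vowel, so the dative suffix is -oh, giving *pizearhowoh*.

pizearhowoh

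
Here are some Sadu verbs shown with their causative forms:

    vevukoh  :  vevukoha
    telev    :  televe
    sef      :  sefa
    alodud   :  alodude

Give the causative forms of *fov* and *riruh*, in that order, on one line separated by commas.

Looking at the final consonant of each stem: -a when the stem ends in a voiceless consonant (*vevukoh*, *sef*); -e when the stem ends in a voiced consonant (*telev*, *alodud*).
*fov* — final consonant /v/ (voiced) → -e → *fove*.
Since the final consonant of *riruh* is /h/ (voiceless), it takes -a, giving *riruha*.

fove, riruha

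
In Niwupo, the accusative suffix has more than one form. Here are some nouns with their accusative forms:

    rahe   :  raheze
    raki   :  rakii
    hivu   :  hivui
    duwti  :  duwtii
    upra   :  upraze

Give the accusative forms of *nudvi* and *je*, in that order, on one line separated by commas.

nudvii, jeze

Looking at the last vowel of each stem: -i when the last vowel of the stem is a high vowel (*raki*, *hivu*, *duwti*); -ze when the last vowel of the stem is a non-high vowel (*rahe*, *upra*).
The last vowel of *nudvi* is /i/, which is a high vowel, so the suffix is -i, giving *nudvii*.
Since the last vowel of *je* is /e/ (a non-high vowel), it takes -ze, giving *jeze*.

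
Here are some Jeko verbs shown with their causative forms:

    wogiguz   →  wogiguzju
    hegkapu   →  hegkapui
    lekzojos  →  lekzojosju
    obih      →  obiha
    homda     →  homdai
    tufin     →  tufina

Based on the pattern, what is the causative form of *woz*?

wozju

The alternation tracks the final sound of the stem — -ju when the stem ends in a sibilant (*wogiguz*, *lekzojos*); -a when the stem ends in a non-sibilant consonant (*obih*, *tufin*); -i when the stem ends in a vowel (*hegkapu*, *homda*).
The final sound of *woz* is /z/, which is a sibilant, so the suffix is -ju, giving *wozju*.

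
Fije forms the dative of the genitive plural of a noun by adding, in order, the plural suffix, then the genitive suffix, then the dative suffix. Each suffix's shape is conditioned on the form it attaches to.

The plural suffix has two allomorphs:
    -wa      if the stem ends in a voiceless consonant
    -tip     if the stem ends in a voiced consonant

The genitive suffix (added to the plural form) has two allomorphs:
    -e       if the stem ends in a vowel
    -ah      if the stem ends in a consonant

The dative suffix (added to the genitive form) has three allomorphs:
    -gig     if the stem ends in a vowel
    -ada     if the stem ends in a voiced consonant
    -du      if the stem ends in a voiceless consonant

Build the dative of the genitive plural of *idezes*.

idezeswaegig

Since the final consonant of *idezes* is /s/ (voiceless), it takes -wa, giving *idezeswa*.
The plural form *idezeswa*: final sound = /a/, a vowel → -e → *idezeswae*.
The final sound of the genitive form *idezeswae* is /e/, which is a vowel, so the dative suffix is -gig, giving *idezeswaegig*.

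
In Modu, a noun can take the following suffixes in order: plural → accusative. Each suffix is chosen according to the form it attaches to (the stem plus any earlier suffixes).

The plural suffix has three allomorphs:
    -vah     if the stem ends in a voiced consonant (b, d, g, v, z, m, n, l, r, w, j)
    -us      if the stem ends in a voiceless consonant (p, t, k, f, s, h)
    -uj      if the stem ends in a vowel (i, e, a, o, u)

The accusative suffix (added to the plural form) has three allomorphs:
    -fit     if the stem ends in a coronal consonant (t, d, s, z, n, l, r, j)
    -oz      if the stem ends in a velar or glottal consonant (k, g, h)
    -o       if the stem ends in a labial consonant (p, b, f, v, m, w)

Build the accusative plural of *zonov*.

zonovvahoz

The final sound of *zonov* is /v/, which is a voiced consonant, so the plural suffix is -vah, giving *zonovvah*.
The plural form *zonovvah*: final consonant = /h/, velar/glottal → -oz → *zonovvahoz*.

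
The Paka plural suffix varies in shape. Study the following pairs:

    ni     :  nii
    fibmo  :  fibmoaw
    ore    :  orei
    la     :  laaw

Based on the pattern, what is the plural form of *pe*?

pei

The alternation tracks the last vowel of the stem — -i when the last vowel of the stem is a front vowel (*ni*, *ore*); -aw when the last vowel of the stem is a back vowel (*fibmo*, *la*).
*pe* — last vowel /e/ (a front vowel) → -i → *pei*.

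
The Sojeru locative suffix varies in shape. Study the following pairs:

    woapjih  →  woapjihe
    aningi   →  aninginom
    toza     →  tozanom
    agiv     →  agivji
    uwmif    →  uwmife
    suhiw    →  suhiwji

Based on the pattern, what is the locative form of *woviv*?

Looking at the final sound of each stem: -e when the stem ends in a voiceless consonant (*woapjih*, *uwmif*); -ji when the stem ends in a voiced consonant (*agiv*, *suhiw*); -nom when the stem ends in a vowel (*aningi*, *toza*).
*woviv* — final sound /v/ (a voiced consonant) → -ji → *wovivji*.

wovivji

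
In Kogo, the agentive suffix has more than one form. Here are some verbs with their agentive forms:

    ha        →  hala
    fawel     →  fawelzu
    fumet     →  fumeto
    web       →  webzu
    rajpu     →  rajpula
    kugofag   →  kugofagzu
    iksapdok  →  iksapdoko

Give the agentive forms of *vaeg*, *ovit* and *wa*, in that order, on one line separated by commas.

The suffix is conditioned by the final sound: -o when the stem ends in a voiceless consonant (*fumet*, *iksapdok*); -zu when the stem ends in a voiced consonant (*fawel*, *web*, *kugofag*); -la when the stem ends in a vowel (*ha*, *rajpu*).
*vaeg* — final sound /g/ (a voiced consonant) → -zu → *vaegzu*.
Since the final sound of *ovit* is /t/ (a voiceless consonant), it takes -o, giving *ovito*.
The final sound of *wa* is /a/, which is a vowel, so the suffix is -la, giving *wala*.

vaegzu, ovito, wala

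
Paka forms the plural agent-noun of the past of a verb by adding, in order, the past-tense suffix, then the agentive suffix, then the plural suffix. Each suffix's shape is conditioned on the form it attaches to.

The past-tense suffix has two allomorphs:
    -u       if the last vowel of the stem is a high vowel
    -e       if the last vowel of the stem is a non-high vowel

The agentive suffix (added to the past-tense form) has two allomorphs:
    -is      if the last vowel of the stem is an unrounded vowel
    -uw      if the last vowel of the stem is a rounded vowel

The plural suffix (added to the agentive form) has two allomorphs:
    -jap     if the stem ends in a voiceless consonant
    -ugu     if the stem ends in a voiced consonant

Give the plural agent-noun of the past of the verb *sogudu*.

soguduuuwugu

Since the last vowel of *sogudu* is /u/ (a high vowel), it takes -u, giving *soguduu*.
The last vowel of the past-tense form *soguduu* is /u/, which is a rounded vowel, so the agentive suffix is -uw, giving *soguduuuw*.
The agentive form *soguduuuw* — final consonant /w/ (voiced) → -ugu → *soguduuuwugu*.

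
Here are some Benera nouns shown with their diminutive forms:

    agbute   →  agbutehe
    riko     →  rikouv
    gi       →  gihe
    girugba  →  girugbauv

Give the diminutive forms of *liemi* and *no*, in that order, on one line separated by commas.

liemihe, nouv

The pattern is front/back vowel harmony: -he when the last vowel of the stem is a front vowel (*agbute*, *gi*); -uv when the last vowel of the stem is a back vowel (*riko*, *girugba*).
*liemi* — last vowel /i/ (a front vowel) → -he → *liemihe*.
*no* — last vowel /o/ (a back vowel) → -uv → *nouv*.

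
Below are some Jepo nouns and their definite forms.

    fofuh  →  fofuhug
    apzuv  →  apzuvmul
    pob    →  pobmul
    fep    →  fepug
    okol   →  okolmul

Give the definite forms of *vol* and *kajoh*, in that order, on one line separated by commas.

volmul, kajohug

Looking at the final consonant of each stem: -ug when the stem ends in a voiceless consonant (*fofuh*, *fep*); -mul when the stem ends in a voiced consonant (*apzuv*, *pob*, *okol*).
*vol* — final consonant /l/ (voiced) → -mul → *volmul*.
The final consonant of *kajoh* is /h/, which is voiceless, so the suffix is -ug, giving *kajohug*.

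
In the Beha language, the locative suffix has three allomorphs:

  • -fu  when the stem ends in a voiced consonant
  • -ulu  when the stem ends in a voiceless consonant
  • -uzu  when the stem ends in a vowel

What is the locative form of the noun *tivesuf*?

tivesufulu

Since the final sound of *tivesuf* is /f/ (a voiceless consonant), it takes -ulu, giving *tivesufulu*.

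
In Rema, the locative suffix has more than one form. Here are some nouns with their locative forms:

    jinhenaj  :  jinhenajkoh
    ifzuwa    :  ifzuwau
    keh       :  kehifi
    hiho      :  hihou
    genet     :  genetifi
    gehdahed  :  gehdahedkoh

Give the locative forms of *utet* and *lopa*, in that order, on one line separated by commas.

The alternation tracks the final sound of the stem — -ifi when the stem ends in a voiceless consonant (*keh*, *genet*); -koh when the stem ends in a voiced consonant (*jinhenaj*, *gehdahed*); -u when the stem ends in a vowel (*ifzuwa*, *hiho*).
*utet*: final sound = /t/, a voiceless consonant → -ifi → *utetifi*.
*lopa*: final sound = /a/, a vowel → -u → *lopau*.

utetifi, lopau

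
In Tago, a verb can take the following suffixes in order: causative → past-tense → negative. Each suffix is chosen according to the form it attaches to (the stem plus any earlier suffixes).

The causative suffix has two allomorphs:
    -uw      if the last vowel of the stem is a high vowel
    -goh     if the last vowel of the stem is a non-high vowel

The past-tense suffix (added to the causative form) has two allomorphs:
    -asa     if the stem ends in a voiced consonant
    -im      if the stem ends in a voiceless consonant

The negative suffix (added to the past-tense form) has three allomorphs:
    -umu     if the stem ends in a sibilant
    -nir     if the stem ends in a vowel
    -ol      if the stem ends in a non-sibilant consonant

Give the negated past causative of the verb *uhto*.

uhtogohimol

*uhto*: last vowel = /o/, a non-high vowel → -goh → *uhtogoh*.
The causative form *uhtogoh*: final consonant = /h/, voiceless → -im → *uhtogohim*.
The past-tense form *uhtogohim* — final sound /m/ (a non-sibilant consonant) → -ol → *uhtogohimol*.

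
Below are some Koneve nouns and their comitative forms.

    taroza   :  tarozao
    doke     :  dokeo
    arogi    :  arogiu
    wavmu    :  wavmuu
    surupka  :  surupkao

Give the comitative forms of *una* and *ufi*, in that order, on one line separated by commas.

unao, ufiu

The alternation tracks the last vowel of the stem — -u when the last vowel of the stem is a high vowel (*arogi*, *wavmu*); -o when the last vowel of the stem is a non-high vowel (*taroza*, *doke*, *surupka*).
The last vowel of *una* is /a/, which is a non-high vowel, so the suffix is -o, giving *unao*.
*ufi* — last vowel /i/ (a high vowel) → -u → *ufiu*.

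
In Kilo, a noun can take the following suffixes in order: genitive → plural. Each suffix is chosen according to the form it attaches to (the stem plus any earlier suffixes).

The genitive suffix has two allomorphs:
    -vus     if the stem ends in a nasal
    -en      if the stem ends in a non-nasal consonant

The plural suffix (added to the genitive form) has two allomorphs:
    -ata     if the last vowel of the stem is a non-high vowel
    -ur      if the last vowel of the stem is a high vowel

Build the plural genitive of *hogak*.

hogakenata

Since the final consonant of *hogak* is /k/ (non-nasal), it takes -en, giving *hogaken*.
The last vowel of the genitive form *hogaken* is /e/, which is a non-high vowel, so the plural suffix is -ata, giving *hogakenata*.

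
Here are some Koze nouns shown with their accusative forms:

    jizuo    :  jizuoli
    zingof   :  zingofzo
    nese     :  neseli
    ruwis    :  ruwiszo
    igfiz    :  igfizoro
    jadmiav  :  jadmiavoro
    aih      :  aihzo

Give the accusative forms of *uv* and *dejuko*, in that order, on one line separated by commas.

uvoro, dejukoli

The pattern is voicing of the final sound: -zo when the stem ends in a voiceless consonant (*zingof*, *ruwis*, *aih*); -oro when the stem ends in a voiced consonant (*igfiz*, *jadmiav*); -li when the stem ends in a vowel (*jizuo*, *nese*).
The final sound of *uv* is /v/, which is a voiced consonant, so the suffix is -oro, giving *uvoro*.
Since the final sound of *dejuko* is /o/ (a vowel), it takes -li, giving *dejukoli*.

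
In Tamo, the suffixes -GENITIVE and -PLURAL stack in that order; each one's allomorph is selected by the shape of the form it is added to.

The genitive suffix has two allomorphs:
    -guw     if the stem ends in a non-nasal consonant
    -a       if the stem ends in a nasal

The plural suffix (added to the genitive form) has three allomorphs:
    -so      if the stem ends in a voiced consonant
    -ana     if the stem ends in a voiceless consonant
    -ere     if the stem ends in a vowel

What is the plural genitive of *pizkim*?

*pizkim*: final consonant = /m/, a nasal → -a → *pizkima*.
The final sound of the genitive form *pizkima* is /a/, which is a vowel, so the plural suffix is -ere, giving *pizkimaere*.

pizkimaere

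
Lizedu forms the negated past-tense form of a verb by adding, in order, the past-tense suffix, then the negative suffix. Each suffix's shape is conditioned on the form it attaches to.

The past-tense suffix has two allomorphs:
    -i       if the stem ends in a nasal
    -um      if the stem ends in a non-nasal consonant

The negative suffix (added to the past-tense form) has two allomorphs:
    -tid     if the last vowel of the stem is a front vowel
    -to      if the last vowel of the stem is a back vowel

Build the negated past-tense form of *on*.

*on*: final consonant = /n/, a nasal → -i → *oni*.
Since the last vowel of the past-tense form *oni* is /i/ (a front vowel), it takes -tid, giving *onitid*.

onitid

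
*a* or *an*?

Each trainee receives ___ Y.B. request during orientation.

a

The indefinite article is chosen by the initial *sound* of the following word, not its spelling.
The initialism *Y.B.* is read letter by letter; the first letter, Y, is pronounced /waɪ/, which begins with a consonant sound.
So the article is *a*: Each trainee receives a Y.B. request during orientation.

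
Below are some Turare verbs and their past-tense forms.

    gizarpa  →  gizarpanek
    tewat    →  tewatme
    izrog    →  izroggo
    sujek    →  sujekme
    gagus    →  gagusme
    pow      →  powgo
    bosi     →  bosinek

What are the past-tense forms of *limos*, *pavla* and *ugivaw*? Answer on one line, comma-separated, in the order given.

limosme, pavlanek, ugivawgo

The pattern is voicing of the final sound: -me when the stem ends in a voiceless consonant (*tewat*, *sujek*, *gagus*); -go when the stem ends in a voiced consonant (*izrog*, *pow*); -nek when the stem ends in a vowel (*gizarpa*, *bosi*).
The final sound of *limos* is /s/, which is a voiceless consonant, so the suffix is -me, giving *limosme*.
Since the final sound of *pavla* is /a/ (a vowel), it takes -nek, giving *pavlanek*.
The final sound of *ugivaw* is /w/, which is a voiced consonant, so the suffix is -go, giving *ugivawgo*.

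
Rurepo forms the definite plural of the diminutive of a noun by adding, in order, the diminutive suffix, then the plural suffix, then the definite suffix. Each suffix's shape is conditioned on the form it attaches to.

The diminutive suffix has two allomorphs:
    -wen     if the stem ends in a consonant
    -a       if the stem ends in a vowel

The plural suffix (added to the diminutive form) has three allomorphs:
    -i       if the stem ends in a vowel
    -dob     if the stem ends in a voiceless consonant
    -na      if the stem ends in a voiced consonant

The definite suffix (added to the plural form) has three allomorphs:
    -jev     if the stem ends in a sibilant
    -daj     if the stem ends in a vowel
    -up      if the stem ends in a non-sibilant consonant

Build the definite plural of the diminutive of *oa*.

oaaidaj

*oa*: final sound = /a/, a vowel → -a → *oaa*.
The diminutive form *oaa*: final sound = /a/, a vowel → -i → *oaai*.
Since the final sound of the plural form *oaai* is /i/ (a vowel), it takes -daj, giving *oaaidaj*.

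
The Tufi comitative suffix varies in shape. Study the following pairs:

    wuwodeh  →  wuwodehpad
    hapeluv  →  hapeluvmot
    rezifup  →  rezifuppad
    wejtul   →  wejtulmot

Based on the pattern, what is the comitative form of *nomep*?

nomeppad

The pattern is voicing of the final consonant: -pad when the stem ends in a voiceless consonant (*wuwodeh*, *rezifup*); -mot when the stem ends in a voiced consonant (*hapeluv*, *wejtul*).
*nomep*: final consonant = /p/, voiceless → -pad → *nomeppad*.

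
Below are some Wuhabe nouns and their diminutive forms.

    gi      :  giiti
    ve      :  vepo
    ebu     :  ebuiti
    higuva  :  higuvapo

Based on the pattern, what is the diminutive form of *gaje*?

gajepo

The pattern is height harmony: -iti when the last vowel of the stem is a high vowel (*gi*, *ebu*); -po when the last vowel of the stem is a non-high vowel (*ve*, *higuva*).
*gaje* — last vowel /e/ (a non-high vowel) → -po → *gajepo*.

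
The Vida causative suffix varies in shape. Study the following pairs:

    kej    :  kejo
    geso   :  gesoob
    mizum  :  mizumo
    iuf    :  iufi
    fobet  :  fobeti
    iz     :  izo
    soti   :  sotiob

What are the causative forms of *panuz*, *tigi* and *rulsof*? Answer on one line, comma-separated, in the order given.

Looking at the final sound of each stem: -i when the stem ends in a voiceless consonant (*iuf*, *fobet*); -o when the stem ends in a voiced consonant (*kej*, *mizum*, *iz*); -ob when the stem ends in a vowel (*geso*, *soti*).
*panuz* — final sound /z/ (a voiced consonant) → -o → *panuzo*.
*tigi* — final sound /i/ (a vowel) → -ob → *tigiob*.
The final sound of *rulsof* is /f/, which is a voiceless consonant, so the suffix is -i, giving *rulsofi*.

panuzo, tigiob, rulsofi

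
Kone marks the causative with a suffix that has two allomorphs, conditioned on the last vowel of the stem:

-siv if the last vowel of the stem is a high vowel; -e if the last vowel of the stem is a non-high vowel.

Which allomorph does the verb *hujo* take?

*hujo*: last vowel = /o/, a non-high vowel → -e.

-e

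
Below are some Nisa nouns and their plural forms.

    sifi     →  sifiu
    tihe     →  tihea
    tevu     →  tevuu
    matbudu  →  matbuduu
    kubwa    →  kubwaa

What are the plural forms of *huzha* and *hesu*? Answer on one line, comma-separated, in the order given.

huzhaa, hesuu

Looking at the last vowel of each stem: -u when the last vowel of the stem is a high vowel (*sifi*, *tevu*, *matbudu*); -a when the last vowel of the stem is a non-high vowel (*tihe*, *kubwa*).
*huzha* — last vowel /a/ (a non-high vowel) → -a → *huzhaa*.
*hesu*: last vowel = /u/, a high vowel → -u → *hesuu*.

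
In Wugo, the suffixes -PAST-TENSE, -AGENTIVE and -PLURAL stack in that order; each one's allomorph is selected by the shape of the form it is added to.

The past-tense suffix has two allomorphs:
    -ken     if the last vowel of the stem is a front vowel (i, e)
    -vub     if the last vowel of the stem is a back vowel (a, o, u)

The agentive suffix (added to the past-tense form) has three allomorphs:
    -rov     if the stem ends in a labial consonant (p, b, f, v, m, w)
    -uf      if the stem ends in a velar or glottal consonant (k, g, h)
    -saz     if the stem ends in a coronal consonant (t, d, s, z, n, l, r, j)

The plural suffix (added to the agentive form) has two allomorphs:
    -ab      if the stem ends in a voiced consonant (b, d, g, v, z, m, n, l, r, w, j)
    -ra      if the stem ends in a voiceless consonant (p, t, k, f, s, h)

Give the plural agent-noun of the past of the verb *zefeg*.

*zefeg* — last vowel /e/ (a front vowel) → -ken → *zefegken*.
Since the final consonant of the past-tense form *zefegken* is /n/ (coronal), it takes -saz, giving *zefegkensaz*.
Since the final consonant of the agentive form *zefegkensaz* is /z/ (voiced), it takes -ab, giving *zefegkensazab*.

zefegkensazab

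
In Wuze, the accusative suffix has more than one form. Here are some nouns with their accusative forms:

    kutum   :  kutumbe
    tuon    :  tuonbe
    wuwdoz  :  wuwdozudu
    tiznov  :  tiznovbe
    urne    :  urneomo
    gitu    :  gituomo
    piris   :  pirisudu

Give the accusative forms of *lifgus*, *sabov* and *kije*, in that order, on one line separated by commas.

Looking at the final sound of each stem: -udu when the stem ends in a sibilant (*wuwdoz*, *piris*); -be when the stem ends in a non-sibilant consonant (*kutum*, *tuon*, *tiznov*); -omo when the stem ends in a vowel (*urne*, *gitu*).
*lifgus*: final sound = /s/, a sibilant → -udu → *lifgusudu*.
The final sound of *sabov* is /v/, which is a non-sibilant consonant, so the suffix is -be, giving *sabovbe*.
Since the final sound of *kije* is /e/ (a vowel), it takes -omo, giving *kijeomo*.

lifgusudu, sabovbe, kijeomo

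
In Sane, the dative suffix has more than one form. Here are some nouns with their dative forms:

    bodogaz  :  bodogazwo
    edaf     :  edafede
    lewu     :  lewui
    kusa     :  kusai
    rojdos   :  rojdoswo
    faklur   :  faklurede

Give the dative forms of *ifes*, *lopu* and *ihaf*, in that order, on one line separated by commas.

ifeswo, lopui, ihafede

Looking at the final sound of each stem: -wo when the stem ends in a sibilant (*bodogaz*, *rojdos*); -ede when the stem ends in a non-sibilant consonant (*edaf*, *faklur*); -i when the stem ends in a vowel (*lewu*, *kusa*).
Since the final sound of *ifes* is /s/ (a sibilant), it takes -wo, giving *ifeswo*.
*lopu*: final sound = /u/, a vowel → -i → *lopui*.
*ihaf*: final sound = /f/, a non-sibilant consonant → -ede → *ihafede*.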